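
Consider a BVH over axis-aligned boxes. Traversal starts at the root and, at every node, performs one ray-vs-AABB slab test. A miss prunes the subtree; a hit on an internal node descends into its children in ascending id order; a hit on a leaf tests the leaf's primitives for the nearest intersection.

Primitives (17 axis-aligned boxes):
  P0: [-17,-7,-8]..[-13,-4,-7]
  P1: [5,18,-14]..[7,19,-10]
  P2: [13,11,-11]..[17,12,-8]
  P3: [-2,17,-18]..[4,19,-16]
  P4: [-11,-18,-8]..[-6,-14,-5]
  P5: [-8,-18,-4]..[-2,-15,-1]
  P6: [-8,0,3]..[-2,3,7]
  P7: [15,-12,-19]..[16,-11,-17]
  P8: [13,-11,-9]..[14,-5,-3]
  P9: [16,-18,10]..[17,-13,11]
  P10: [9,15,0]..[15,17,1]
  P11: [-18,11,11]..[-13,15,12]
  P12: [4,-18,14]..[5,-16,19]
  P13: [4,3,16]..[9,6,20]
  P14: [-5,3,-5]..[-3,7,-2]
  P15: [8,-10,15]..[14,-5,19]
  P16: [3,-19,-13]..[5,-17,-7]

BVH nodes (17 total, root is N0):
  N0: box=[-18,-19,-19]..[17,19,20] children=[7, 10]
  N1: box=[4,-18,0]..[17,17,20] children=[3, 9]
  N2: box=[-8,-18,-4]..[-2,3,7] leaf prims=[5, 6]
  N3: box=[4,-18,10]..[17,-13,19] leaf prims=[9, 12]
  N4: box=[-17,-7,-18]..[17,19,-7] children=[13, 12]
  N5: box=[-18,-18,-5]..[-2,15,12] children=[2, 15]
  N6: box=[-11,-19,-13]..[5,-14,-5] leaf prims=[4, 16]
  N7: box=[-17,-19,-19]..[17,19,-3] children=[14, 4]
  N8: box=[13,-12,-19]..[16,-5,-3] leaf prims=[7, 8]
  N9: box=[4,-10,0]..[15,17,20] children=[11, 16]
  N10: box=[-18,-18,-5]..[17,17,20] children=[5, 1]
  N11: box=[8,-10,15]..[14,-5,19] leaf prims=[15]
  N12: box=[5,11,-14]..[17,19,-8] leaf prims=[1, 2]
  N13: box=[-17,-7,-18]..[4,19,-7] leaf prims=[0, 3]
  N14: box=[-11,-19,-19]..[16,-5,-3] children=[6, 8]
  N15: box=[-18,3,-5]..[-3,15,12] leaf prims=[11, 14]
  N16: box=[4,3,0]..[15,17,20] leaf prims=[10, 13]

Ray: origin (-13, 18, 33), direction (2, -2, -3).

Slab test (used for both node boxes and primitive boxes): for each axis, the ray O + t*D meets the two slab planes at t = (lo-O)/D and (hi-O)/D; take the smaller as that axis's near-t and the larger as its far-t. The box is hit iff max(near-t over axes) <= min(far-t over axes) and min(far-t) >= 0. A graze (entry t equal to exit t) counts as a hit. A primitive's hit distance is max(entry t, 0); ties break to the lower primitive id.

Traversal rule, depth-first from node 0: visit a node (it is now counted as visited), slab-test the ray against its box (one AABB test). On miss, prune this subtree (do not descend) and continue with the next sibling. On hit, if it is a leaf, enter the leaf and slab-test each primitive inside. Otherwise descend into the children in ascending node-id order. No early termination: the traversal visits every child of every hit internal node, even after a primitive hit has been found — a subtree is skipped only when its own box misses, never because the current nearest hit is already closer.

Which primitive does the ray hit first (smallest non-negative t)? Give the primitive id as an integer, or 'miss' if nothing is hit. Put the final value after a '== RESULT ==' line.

Walk:
N0 x:[-5/2,15] y:[-1/2,37/2] z:[13/3,52/3] -> hit [13/3,15], descend [7, 10]
  N7 x:[-2,15] y:[-1/2,37/2] z:[12,52/3] -> hit [12,15], descend [4, 14]
    N4 x:[-2,15] y:[-1/2,25/2] z:[40/3,17] -> miss, prune
    N14 x:[1,29/2] y:[23/2,37/2] z:[12,52/3] -> hit [12,29/2], descend [6, 8]
      N6 x:[1,9] y:[16,37/2] z:[38/3,46/3] -> miss, prune
      N8 x:[13,29/2] y:[23/2,15] z:[12,52/3] -> hit [13,29/2] leaf, test {P7(miss), P8@t=13}
  N10 x:[-5/2,15] y:[1/2,18] z:[13/3,38/3] -> hit [13/3,38/3], descend [1, 5]
    N1 x:[17/2,15] y:[1/2,18] z:[13/3,11] -> hit [17/2,11], descend [3, 9]
      N3 x:[17/2,15] y:[31/2,18] z:[14/3,23/3] -> miss, prune
      N9 x:[17/2,14] y:[1/2,14] z:[13/3,11] -> hit [17/2,11], descend [11, 16]
        N11 x:[21/2,27/2] y:[23/2,14] z:[14/3,6] -> miss, prune
        N16 x:[17/2,14] y:[1/2,15/2] z:[13/3,11] -> miss, prune
    N5 x:[-5/2,11/2] y:[3/2,18] z:[7,38/3] -> miss, prune

Visited [0, 7, 4, 14, 6, 8, 10, 1, 3, 9, 11, 16, 5]. Tests: 13 box, 1 leaf. Nearest: P8.

== RESULT ==
8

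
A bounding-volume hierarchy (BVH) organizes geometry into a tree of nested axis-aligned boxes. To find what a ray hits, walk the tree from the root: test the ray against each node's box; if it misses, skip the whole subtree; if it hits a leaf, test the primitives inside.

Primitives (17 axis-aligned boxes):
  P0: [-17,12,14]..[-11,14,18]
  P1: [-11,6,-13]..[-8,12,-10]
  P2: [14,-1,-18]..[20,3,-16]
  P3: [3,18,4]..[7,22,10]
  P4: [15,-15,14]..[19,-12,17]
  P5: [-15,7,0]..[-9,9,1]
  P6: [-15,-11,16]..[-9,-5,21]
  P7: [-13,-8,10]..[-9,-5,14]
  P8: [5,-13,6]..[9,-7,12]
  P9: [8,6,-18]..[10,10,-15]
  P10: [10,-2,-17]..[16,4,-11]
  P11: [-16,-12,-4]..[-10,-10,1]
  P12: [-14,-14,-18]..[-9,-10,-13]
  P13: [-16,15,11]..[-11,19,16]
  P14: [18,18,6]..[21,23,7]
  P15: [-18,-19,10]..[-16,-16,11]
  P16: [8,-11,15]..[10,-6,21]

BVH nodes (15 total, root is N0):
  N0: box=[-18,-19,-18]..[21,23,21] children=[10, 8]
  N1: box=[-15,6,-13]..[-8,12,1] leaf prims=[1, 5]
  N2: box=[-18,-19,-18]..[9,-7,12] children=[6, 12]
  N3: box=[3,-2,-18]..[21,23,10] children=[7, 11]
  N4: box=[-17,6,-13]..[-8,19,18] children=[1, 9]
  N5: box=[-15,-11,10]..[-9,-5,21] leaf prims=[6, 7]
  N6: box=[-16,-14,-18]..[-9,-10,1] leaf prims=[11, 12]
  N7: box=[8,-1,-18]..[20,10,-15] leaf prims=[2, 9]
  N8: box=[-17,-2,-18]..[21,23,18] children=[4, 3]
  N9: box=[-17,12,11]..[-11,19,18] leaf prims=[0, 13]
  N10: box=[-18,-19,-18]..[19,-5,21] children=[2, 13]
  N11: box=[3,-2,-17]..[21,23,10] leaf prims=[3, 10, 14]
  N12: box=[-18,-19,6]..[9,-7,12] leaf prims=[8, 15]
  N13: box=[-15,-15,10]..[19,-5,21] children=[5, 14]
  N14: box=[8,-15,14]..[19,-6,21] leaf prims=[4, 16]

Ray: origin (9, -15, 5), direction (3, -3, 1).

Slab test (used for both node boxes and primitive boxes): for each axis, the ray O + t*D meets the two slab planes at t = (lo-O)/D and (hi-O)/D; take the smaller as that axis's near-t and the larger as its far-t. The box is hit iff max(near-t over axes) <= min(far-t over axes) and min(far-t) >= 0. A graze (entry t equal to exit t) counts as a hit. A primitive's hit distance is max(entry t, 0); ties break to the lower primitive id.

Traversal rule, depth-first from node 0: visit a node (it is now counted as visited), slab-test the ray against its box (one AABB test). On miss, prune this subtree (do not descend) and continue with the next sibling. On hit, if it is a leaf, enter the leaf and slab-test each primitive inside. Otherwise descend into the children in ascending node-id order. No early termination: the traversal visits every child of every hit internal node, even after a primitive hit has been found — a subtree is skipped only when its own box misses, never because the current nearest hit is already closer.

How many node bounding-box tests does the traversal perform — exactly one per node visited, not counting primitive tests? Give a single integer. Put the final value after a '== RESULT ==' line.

Traverse from the root:
N0 x:[-9,4] y:[-38/3,4/3] z:[-23,16] -> hit [-9,4/3], descend [8, 10]
  N8 x:[-26/3,4] y:[-38/3,-13/3] z:[-23,13] -> miss, prune
  N10 x:[-9,10/3] y:[-10/3,4/3] z:[-23,16] -> hit [-10/3,4/3], descend [2, 13]
    N2 x:[-9,0] y:[-8/3,4/3] z:[-23,7] -> hit [-8/3,0], descend [6, 12]
      N6 x:[-25/3,-6] y:[-5/3,-1/3] z:[-23,-4] -> miss, prune
      N12 x:[-9,0] y:[-8/3,4/3] z:[1,7] -> miss, prune
    N13 x:[-8,10/3] y:[-10/3,0] z:[5,16] -> miss, prune

order=[0, 8, 10, 2, 6, 12, 13]  |boxes|=7  |leaves|=0  hit=miss

== RESULT ==
7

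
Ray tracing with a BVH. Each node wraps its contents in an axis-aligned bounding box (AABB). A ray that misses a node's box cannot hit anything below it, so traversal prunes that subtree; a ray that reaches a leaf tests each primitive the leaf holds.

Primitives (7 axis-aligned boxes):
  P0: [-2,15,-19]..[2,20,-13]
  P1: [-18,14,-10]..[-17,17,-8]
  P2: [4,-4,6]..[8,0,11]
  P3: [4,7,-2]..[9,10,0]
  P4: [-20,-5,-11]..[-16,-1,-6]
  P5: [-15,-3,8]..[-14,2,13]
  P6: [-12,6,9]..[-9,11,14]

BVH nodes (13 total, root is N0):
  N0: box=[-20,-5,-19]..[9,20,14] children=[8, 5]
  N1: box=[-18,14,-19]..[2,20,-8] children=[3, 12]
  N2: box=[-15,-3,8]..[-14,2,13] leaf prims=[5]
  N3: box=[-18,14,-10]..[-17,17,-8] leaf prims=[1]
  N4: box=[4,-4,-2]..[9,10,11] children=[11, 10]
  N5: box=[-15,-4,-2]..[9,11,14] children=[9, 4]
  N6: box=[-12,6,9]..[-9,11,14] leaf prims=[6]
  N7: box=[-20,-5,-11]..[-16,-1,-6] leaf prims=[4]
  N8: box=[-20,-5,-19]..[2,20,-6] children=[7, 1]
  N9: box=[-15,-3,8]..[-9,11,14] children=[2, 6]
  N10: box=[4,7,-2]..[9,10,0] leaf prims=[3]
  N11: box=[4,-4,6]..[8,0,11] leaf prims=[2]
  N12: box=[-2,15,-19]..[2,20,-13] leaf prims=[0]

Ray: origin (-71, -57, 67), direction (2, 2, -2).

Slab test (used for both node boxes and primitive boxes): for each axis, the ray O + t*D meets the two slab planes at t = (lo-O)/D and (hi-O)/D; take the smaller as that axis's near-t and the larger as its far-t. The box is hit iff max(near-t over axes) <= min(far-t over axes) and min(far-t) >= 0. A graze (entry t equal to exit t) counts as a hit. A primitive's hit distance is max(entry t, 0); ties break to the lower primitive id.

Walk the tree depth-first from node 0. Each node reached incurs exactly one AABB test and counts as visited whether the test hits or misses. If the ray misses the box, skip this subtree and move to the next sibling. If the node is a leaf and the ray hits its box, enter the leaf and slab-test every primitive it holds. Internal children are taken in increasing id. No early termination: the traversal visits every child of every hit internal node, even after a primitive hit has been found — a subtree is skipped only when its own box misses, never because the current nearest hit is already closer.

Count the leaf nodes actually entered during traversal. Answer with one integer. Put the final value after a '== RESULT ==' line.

Walk:
N0 x:[51/2,40] y:[26,77/2] z:[53/2,43] -> hit [53/2,77/2], descend [5, 8]
  N5 x:[28,40] y:[53/2,34] z:[53/2,69/2] -> hit [28,34], descend [4, 9]
    N4 x:[75/2,40] y:[53/2,67/2] z:[28,69/2] -> miss, prune
    N9 x:[28,31] y:[27,34] z:[53/2,59/2] -> hit [28,59/2], descend [2, 6]
      N2 x:[28,57/2] y:[27,59/2] z:[27,59/2] -> hit [28,57/2] leaf, test {P5@t=28}
      N6 x:[59/2,31] y:[63/2,34] z:[53/2,29] -> miss, prune
  N8 x:[51/2,73/2] y:[26,77/2] z:[73/2,43] -> hit [73/2,73/2], descend [1, 7]
    N1 x:[53/2,73/2] y:[71/2,77/2] z:[75/2,43] -> miss, prune
    N7 x:[51/2,55/2] y:[26,28] z:[73/2,39] -> miss, prune

order=[0, 5, 4, 9, 2, 6, 8, 1, 7]  |boxes|=9  |leaves|=1  hit=P5

== RESULT ==
1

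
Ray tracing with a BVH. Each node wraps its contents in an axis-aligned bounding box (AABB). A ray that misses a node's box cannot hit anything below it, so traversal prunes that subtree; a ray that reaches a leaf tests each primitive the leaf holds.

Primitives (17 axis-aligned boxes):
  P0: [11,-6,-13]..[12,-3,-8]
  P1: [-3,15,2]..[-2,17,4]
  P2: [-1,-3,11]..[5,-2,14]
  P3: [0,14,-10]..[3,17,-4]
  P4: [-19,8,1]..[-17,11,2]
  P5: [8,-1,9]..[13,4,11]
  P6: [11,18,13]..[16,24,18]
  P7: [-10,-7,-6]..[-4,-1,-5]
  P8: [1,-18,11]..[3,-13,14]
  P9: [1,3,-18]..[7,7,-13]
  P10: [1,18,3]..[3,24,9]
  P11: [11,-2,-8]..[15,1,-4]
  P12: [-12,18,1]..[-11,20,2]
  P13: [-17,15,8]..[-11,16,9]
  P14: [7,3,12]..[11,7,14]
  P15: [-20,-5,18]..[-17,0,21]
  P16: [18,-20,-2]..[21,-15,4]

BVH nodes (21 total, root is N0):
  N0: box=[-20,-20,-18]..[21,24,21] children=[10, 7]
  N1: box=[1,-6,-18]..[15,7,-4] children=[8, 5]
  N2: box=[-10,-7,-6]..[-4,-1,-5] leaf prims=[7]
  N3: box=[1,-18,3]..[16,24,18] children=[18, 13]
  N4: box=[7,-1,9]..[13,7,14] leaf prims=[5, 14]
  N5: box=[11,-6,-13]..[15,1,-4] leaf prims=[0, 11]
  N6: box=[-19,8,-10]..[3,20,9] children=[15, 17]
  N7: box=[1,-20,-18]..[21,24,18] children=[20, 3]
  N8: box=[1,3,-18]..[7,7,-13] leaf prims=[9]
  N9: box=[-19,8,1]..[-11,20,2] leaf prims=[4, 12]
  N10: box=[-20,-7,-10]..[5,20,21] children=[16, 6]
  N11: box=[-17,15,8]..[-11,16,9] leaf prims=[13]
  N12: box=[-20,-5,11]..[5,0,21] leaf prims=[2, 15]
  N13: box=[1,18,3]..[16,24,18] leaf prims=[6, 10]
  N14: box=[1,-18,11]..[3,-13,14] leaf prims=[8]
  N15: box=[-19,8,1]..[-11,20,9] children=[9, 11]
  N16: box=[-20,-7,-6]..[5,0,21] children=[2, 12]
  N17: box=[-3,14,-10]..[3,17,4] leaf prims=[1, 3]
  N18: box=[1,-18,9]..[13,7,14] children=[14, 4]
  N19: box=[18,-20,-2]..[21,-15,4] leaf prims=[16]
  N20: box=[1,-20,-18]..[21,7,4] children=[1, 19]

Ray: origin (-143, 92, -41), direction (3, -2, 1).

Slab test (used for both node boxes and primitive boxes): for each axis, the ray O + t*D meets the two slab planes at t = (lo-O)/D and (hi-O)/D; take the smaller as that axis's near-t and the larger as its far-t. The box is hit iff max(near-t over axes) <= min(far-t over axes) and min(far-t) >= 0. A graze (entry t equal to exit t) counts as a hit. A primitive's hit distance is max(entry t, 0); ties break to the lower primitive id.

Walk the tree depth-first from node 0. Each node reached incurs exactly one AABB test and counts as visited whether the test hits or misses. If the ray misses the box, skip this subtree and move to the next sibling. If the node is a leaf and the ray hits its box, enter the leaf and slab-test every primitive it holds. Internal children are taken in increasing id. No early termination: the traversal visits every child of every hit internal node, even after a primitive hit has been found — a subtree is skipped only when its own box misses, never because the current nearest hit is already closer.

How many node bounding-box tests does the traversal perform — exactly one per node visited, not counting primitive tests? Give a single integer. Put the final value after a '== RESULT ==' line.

Trace the traversal:
N0 x:[41,164/3] y:[34,56] z:[23,62] -> hit [41,164/3], descend [7, 10]
  N7 x:[48,164/3] y:[34,56] z:[23,59] -> hit [48,164/3], descend [3, 20]
    N3 x:[48,53] y:[34,55] z:[44,59] -> hit [48,53], descend [13, 18]
      N13 x:[48,53] y:[34,37] z:[44,59] -> miss, prune
      N18 x:[48,52] y:[85/2,55] z:[50,55] -> hit [50,52], descend [4, 14]
        N4 x:[50,52] y:[85/2,93/2] z:[50,55] -> miss, prune
        N14 x:[48,146/3] y:[105/2,55] z:[52,55] -> miss, prune
    N20 x:[48,164/3] y:[85/2,56] z:[23,45] -> miss, prune
  N10 x:[41,148/3] y:[36,99/2] z:[31,62] -> hit [41,148/3], descend [6, 16]
    N6 x:[124/3,146/3] y:[36,42] z:[31,50] -> hit [124/3,42], descend [15, 17]
      N15 x:[124/3,44] y:[36,42] z:[42,50] -> hit [42,42], descend [9, 11]
        N9 x:[124/3,44] y:[36,42] z:[42,43] -> hit [42,42] leaf, test {P4@t=42, P12(miss)}
        N11 x:[42,44] y:[38,77/2] z:[49,50] -> miss, prune
      N17 x:[140/3,146/3] y:[75/2,39] z:[31,45] -> miss, prune
    N16 x:[41,148/3] y:[46,99/2] z:[35,62] -> hit [46,148/3], descend [2, 12]
      N2 x:[133/3,139/3] y:[93/2,99/2] z:[35,36] -> miss, prune
      N12 x:[41,148/3] y:[46,97/2] z:[52,62] -> miss, prune

17 AABB tests over nodes [0, 7, 3, 13, 18, 4, 14, 20, 10, 6, 15, 9, 11, 17, 16, 2, 12]; 1 leaf entered; closest P4.

== RESULT ==
17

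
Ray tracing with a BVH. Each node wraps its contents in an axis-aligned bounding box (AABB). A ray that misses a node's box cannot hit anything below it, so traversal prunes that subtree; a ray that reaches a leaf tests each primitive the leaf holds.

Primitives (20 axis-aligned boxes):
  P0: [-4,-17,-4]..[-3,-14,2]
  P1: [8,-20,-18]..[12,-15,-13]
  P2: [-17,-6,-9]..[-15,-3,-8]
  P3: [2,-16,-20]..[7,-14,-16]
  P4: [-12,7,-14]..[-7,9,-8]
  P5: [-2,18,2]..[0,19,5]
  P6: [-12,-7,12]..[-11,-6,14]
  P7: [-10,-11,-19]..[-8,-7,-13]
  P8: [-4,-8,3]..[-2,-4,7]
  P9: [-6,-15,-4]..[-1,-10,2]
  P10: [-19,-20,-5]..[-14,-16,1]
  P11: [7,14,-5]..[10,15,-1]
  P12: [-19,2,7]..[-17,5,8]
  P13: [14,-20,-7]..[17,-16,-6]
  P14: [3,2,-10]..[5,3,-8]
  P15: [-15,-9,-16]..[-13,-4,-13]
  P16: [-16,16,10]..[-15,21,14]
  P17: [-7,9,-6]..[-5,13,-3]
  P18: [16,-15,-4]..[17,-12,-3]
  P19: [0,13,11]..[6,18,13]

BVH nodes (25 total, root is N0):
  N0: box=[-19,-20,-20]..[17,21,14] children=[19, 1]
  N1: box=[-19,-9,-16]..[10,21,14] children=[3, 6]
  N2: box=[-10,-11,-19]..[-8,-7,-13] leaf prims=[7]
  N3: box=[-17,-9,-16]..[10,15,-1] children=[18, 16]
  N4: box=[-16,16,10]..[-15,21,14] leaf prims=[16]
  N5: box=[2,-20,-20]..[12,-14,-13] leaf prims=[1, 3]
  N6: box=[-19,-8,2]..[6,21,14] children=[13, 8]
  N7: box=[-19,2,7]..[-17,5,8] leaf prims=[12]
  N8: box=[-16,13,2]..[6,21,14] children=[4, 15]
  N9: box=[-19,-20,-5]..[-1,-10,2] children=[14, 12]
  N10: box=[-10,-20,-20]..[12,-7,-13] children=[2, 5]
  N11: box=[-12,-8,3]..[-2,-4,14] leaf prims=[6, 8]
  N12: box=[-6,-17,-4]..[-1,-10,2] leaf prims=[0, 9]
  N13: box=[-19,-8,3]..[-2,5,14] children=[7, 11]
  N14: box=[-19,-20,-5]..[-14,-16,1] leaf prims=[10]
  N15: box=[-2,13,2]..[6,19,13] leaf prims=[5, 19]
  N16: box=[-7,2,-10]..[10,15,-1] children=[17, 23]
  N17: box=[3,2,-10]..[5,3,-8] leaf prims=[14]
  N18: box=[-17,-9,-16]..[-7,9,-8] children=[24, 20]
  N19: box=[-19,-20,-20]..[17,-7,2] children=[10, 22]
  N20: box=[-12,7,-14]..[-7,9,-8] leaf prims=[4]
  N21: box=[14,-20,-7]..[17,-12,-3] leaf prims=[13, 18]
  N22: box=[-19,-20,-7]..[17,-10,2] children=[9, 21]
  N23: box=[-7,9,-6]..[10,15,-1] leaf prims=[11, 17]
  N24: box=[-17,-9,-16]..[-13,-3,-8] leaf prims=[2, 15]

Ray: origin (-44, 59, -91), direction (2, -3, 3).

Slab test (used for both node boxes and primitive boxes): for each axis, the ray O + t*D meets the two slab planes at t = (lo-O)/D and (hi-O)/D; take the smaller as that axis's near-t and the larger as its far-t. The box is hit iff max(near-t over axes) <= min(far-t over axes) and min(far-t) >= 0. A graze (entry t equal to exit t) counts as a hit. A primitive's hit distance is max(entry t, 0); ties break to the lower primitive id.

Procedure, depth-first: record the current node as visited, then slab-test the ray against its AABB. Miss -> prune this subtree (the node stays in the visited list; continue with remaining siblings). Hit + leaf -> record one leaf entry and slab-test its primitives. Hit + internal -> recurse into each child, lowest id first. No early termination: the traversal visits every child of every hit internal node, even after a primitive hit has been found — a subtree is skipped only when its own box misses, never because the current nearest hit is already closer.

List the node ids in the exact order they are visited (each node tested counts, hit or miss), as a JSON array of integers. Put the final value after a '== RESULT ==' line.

Traverse from the root:
N0 x:[25/2,61/2] y:[38/3,79/3] z:[71/3,35] -> hit [71/3,79/3], descend [1, 19]
  N1 x:[25/2,27] y:[38/3,68/3] z:[25,35] -> miss, prune
  N19 x:[25/2,61/2] y:[22,79/3] z:[71/3,31] -> hit [71/3,79/3], descend [10, 22]
    N10 x:[17,28] y:[22,79/3] z:[71/3,26] -> hit [71/3,26], descend [2, 5]
      N2 x:[17,18] y:[22,70/3] z:[24,26] -> miss, prune
      N5 x:[23,28] y:[73/3,79/3] z:[71/3,26] -> hit [73/3,26] leaf, test {P1@t=26, P3@t=73/3}
    N22 x:[25/2,61/2] y:[23,79/3] z:[28,31] -> miss, prune

order=[0, 1, 19, 10, 2, 5, 22]  |boxes|=7  |leaves|=1  hit=P3

== RESULT ==
[0, 1, 19, 10, 2, 5, 22]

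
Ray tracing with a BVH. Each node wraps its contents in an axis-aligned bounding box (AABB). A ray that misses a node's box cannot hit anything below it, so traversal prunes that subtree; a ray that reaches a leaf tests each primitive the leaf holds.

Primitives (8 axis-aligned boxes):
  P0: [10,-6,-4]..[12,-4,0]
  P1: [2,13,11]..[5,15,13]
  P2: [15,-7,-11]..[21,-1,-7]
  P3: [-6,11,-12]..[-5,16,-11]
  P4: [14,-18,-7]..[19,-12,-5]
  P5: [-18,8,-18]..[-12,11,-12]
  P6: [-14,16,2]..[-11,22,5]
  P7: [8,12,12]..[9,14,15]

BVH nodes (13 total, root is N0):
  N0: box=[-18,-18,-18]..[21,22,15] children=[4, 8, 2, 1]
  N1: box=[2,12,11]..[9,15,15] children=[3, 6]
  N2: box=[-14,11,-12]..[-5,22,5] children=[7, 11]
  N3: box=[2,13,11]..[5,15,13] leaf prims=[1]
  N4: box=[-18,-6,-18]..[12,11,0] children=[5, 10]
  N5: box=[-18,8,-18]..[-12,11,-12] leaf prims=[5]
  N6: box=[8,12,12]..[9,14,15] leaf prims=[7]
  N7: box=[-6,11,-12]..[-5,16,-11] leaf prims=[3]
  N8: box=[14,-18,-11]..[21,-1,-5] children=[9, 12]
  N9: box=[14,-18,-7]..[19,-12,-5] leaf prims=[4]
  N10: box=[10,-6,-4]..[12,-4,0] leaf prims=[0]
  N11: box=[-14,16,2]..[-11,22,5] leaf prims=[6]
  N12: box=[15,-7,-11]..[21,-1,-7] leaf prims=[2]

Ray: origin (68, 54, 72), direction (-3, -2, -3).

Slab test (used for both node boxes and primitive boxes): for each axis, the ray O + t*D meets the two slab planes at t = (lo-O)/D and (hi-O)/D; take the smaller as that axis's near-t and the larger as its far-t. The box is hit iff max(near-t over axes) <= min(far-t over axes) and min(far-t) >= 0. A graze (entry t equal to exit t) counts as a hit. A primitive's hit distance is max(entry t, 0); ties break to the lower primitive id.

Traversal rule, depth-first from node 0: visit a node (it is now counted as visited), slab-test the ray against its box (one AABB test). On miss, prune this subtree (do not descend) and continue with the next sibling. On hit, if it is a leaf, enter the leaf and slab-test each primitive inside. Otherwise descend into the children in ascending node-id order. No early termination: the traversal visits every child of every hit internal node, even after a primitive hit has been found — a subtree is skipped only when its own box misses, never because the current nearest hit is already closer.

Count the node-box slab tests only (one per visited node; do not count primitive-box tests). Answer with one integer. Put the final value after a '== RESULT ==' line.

Trace the traversal:
N0 x:[47/3,86/3] y:[16,36] z:[19,30] -> hit [19,86/3], descend [1, 2, 4, 8]
  N1 x:[59/3,22] y:[39/2,21] z:[19,61/3] -> hit [59/3,61/3], descend [3, 6]
    N3 x:[21,22] y:[39/2,41/2] z:[59/3,61/3] -> miss, prune
    N6 x:[59/3,20] y:[20,21] z:[19,20] -> hit [20,20] leaf, test {P7@t=20}
  N2 x:[73/3,82/3] y:[16,43/2] z:[67/3,28] -> miss, prune
  N4 x:[56/3,86/3] y:[43/2,30] z:[24,30] -> hit [24,86/3], descend [5, 10]
    N5 x:[80/3,86/3] y:[43/2,23] z:[28,30] -> miss, prune
    N10 x:[56/3,58/3] y:[29,30] z:[24,76/3] -> miss, prune
  N8 x:[47/3,18] y:[55/2,36] z:[77/3,83/3] -> miss, prune

Visited [0, 1, 3, 6, 2, 4, 5, 10, 8]. Tests: 9 box, 1 leaf. Nearest: P7.

== RESULT ==
9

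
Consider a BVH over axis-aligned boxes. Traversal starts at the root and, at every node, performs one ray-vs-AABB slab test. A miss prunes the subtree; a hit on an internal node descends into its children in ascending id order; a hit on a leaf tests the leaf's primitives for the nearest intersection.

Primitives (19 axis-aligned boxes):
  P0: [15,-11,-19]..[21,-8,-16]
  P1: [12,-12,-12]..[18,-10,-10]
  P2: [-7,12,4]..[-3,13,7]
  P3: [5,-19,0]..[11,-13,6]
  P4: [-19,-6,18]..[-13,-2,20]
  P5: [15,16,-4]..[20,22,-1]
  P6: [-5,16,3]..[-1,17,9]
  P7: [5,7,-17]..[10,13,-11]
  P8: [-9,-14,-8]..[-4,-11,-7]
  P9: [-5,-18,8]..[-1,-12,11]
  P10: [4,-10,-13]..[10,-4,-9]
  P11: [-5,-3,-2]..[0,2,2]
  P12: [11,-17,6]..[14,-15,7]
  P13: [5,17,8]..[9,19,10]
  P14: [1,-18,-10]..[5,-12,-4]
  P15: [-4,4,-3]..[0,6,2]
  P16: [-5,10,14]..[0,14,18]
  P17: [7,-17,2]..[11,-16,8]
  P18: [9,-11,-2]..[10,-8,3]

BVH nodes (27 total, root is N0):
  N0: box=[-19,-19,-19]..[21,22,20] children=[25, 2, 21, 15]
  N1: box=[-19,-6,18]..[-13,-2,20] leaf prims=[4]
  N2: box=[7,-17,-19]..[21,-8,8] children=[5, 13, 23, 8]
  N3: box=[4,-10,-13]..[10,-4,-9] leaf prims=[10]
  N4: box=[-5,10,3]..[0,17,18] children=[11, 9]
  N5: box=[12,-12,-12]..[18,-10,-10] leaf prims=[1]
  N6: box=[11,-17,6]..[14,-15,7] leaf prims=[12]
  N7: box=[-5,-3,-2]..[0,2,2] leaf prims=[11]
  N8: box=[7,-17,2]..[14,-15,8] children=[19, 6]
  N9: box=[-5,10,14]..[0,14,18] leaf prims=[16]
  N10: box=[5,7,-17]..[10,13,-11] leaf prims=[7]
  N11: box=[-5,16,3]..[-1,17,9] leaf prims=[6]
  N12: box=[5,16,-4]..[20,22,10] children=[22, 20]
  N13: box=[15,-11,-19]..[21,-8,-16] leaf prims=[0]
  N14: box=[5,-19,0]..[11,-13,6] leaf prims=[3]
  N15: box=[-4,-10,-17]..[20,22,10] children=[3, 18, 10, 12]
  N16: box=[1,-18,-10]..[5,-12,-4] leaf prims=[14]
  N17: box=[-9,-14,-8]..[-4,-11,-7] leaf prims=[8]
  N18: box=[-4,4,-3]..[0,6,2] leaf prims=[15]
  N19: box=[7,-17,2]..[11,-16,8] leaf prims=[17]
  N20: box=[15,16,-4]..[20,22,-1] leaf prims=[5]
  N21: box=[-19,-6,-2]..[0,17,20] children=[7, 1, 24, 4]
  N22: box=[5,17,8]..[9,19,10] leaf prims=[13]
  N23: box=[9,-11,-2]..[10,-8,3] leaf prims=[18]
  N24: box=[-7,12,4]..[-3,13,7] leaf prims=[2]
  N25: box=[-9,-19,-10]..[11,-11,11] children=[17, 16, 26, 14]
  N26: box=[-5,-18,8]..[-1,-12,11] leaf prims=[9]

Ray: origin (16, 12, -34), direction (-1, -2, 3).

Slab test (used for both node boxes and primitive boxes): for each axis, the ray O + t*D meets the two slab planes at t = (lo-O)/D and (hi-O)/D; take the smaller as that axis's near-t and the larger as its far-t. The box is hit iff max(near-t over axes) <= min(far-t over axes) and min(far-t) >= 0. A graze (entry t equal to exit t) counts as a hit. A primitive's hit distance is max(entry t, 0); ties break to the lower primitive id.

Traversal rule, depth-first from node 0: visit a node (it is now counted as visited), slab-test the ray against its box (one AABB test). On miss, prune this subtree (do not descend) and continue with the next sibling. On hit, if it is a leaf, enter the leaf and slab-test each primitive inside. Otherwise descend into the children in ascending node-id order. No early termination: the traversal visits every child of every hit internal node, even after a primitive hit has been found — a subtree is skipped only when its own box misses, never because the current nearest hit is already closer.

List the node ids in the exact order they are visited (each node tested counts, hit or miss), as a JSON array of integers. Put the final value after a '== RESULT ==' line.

Trace the traversal:
N0 x:[-5,35] y:[-5,31/2] z:[5,18] -> hit [5,31/2], descend [2, 15, 21, 25]
  N2 x:[-5,9] y:[10,29/2] z:[5,14] -> miss, prune
  N15 x:[-4,20] y:[-5,11] z:[17/3,44/3] -> hit [17/3,11], descend [3, 10, 12, 18]
    N3 x:[6,12] y:[8,11] z:[7,25/3] -> hit [8,25/3] leaf, test {P10@t=8}
    N10 x:[6,11] y:[-1/2,5/2] z:[17/3,23/3] -> miss, prune
    N12 x:[-4,11] y:[-5,-2] z:[10,44/3] -> miss, prune
    N18 x:[16,20] y:[3,4] z:[31/3,12] -> miss, prune
  N21 x:[16,35] y:[-5/2,9] z:[32/3,18] -> miss, prune
  N25 x:[5,25] y:[23/2,31/2] z:[8,15] -> hit [23/2,15], descend [14, 16, 17, 26]
    N14 x:[5,11] y:[25/2,31/2] z:[34/3,40/3] -> miss, prune
    N16 x:[11,15] y:[12,15] z:[8,10] -> miss, prune
    N17 x:[20,25] y:[23/2,13] z:[26/3,9] -> miss, prune
    N26 x:[17,21] y:[12,15] z:[14,15] -> miss, prune

Visited [0, 2, 15, 3, 10, 12, 18, 21, 25, 14, 16, 17, 26]. Tests: 13 box, 1 leaf. Nearest: P10.

== RESULT ==
[0, 2, 15, 3, 10, 12, 18, 21, 25, 14, 16, 17, 26]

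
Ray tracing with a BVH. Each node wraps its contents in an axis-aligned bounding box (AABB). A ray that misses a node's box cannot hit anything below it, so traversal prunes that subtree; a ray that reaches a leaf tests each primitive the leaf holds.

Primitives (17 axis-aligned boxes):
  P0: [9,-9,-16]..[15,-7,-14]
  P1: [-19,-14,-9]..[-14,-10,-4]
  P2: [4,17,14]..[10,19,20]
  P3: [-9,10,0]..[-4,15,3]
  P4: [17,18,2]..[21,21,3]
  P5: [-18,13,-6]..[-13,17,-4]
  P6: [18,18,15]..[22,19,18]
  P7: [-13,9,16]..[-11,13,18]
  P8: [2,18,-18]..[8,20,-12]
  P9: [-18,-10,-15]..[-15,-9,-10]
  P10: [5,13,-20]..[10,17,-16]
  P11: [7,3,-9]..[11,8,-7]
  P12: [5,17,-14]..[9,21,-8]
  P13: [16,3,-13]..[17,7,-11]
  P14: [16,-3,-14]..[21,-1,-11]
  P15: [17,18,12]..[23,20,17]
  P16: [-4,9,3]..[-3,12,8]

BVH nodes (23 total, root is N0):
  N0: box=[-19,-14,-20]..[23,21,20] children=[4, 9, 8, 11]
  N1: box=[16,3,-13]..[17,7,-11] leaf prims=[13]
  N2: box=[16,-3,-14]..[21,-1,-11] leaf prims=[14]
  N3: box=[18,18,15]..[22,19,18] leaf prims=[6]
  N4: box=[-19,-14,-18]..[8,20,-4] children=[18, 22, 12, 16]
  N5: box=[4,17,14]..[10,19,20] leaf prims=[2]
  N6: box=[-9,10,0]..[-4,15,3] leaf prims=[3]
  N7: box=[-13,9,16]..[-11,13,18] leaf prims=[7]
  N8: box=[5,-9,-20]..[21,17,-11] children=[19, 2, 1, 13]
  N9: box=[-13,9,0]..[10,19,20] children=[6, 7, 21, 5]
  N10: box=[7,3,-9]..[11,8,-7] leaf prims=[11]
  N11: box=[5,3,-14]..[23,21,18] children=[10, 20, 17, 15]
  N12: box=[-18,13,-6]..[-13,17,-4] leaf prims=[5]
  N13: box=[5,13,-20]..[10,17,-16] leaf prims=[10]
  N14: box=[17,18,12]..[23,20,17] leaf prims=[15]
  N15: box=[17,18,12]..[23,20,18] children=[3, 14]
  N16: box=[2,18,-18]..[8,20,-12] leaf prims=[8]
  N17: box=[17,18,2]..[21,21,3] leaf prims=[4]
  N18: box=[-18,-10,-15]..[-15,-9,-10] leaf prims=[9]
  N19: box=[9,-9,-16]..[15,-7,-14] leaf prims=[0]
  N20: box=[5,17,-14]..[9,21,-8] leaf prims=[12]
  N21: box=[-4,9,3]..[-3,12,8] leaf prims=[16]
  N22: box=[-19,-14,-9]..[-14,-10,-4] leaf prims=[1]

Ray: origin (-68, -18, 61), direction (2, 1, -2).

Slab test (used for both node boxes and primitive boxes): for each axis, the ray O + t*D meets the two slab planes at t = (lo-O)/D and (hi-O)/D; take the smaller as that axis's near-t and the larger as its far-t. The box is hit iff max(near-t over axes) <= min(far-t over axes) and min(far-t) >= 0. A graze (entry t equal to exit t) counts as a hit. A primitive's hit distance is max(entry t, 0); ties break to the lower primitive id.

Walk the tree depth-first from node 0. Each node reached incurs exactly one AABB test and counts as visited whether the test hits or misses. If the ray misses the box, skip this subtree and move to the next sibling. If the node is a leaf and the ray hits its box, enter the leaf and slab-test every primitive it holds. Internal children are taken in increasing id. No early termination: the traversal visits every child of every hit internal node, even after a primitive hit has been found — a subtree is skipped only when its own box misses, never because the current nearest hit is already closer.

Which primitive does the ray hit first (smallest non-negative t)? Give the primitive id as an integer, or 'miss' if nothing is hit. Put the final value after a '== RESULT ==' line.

Trace the traversal:
N0 x:[49/2,91/2] y:[4,39] z:[41/2,81/2] -> hit [49/2,39], descend [4, 8, 9, 11]
  N4 x:[49/2,38] y:[4,38] z:[65/2,79/2] -> hit [65/2,38], descend [12, 16, 18, 22]
    N12 x:[25,55/2] y:[31,35] z:[65/2,67/2] -> miss, prune
    N16 x:[35,38] y:[36,38] z:[73/2,79/2] -> hit [73/2,38] leaf, test {P8@t=73/2}
    N18 x:[25,53/2] y:[8,9] z:[71/2,38] -> miss, prune
    N22 x:[49/2,27] y:[4,8] z:[65/2,35] -> miss, prune
  N8 x:[73/2,89/2] y:[9,35] z:[36,81/2] -> miss, prune
  N9 x:[55/2,39] y:[27,37] z:[41/2,61/2] -> hit [55/2,61/2], descend [5, 6, 7, 21]
    N5 x:[36,39] y:[35,37] z:[41/2,47/2] -> miss, prune
    N6 x:[59/2,32] y:[28,33] z:[29,61/2] -> hit [59/2,61/2] leaf, test {P3@t=59/2}
    N7 x:[55/2,57/2] y:[27,31] z:[43/2,45/2] -> miss, prune
    N21 x:[32,65/2] y:[27,30] z:[53/2,29] -> miss, prune
  N11 x:[73/2,91/2] y:[21,39] z:[43/2,75/2] -> hit [73/2,75/2], descend [10, 15, 17, 20]
    N10 x:[75/2,79/2] y:[21,26] z:[34,35] -> miss, prune
    N15 x:[85/2,91/2] y:[36,38] z:[43/2,49/2] -> miss, prune
    N17 x:[85/2,89/2] y:[36,39] z:[29,59/2] -> miss, prune
    N20 x:[73/2,77/2] y:[35,39] z:[69/2,75/2] -> hit [73/2,75/2] leaf, test {P12@t=73/2}

17 AABB tests over nodes [0, 4, 12, 16, 18, 22, 8, 9, 5, 6, 7, 21, 11, 10, 15, 17, 20]; 3 leaves entered; closest P3.

== RESULT ==
3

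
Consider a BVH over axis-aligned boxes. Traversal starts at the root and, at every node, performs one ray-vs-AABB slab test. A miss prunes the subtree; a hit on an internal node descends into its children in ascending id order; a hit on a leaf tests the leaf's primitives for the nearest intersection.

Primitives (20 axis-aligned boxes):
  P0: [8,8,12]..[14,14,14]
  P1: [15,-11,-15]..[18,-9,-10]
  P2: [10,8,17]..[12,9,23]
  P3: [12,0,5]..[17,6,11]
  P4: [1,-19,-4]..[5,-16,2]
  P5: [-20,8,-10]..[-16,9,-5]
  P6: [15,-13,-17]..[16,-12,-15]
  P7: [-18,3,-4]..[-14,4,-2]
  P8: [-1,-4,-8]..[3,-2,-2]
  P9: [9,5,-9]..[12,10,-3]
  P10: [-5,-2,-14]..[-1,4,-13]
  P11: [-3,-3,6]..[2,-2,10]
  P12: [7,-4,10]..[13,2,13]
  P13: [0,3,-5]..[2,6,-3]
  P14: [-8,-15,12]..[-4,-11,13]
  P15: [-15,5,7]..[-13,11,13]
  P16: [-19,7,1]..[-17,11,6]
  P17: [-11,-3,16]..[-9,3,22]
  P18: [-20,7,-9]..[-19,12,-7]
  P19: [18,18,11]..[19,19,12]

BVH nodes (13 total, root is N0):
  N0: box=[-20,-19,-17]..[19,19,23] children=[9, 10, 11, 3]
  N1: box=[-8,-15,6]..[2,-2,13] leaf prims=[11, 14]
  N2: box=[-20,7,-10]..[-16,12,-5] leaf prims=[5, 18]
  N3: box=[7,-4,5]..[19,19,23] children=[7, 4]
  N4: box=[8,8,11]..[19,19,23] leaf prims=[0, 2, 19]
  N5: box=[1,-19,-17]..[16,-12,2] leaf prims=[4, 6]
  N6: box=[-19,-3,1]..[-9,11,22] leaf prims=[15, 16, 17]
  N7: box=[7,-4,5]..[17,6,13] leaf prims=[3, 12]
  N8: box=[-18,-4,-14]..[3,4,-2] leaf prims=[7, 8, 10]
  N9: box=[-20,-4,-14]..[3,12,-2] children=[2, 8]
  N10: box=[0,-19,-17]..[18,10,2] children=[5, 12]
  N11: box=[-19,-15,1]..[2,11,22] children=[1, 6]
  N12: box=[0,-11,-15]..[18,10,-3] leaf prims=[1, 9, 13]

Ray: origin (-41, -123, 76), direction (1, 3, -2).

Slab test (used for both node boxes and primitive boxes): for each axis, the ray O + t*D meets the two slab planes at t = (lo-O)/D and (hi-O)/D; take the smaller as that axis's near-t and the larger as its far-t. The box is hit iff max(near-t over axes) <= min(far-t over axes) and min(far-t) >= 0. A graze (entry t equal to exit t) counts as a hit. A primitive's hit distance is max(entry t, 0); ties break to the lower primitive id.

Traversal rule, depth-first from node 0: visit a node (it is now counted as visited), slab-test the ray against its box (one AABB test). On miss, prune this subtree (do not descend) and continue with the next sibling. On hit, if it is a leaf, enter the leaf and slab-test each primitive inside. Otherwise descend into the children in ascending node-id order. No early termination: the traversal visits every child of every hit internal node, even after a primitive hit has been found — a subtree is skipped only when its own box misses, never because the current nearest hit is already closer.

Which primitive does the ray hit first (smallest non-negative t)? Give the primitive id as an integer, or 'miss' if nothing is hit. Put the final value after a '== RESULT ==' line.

Trace the traversal:
N0 x:[21,60] y:[104/3,142/3] z:[53/2,93/2] -> hit [104/3,93/2], descend [3, 9, 10, 11]
  N3 x:[48,60] y:[119/3,142/3] z:[53/2,71/2] -> miss, prune
  N9 x:[21,44] y:[119/3,45] z:[39,45] -> hit [119/3,44], descend [2, 8]
    N2 x:[21,25] y:[130/3,45] z:[81/2,43] -> miss, prune
    N8 x:[23,44] y:[119/3,127/3] z:[39,45] -> hit [119/3,127/3] leaf, test {P7(miss), P8@t=40, P10(miss)}
  N10 x:[41,59] y:[104/3,133/3] z:[37,93/2] -> hit [41,133/3], descend [5, 12]
    N5 x:[42,57] y:[104/3,37] z:[37,93/2] -> miss, prune
    N12 x:[41,59] y:[112/3,133/3] z:[79/2,91/2] -> hit [41,133/3] leaf, test {P1(miss), P9(miss), P13(miss)}
  N11 x:[22,43] y:[36,134/3] z:[27,75/2] -> hit [36,75/2], descend [1, 6]
    N1 x:[33,43] y:[36,121/3] z:[63/2,35] -> miss, prune
    N6 x:[22,32] y:[40,134/3] z:[27,75/2] -> miss, prune

11 AABB tests over nodes [0, 3, 9, 2, 8, 10, 5, 12, 11, 1, 6]; 2 leaves entered; closest P8.

== RESULT ==
8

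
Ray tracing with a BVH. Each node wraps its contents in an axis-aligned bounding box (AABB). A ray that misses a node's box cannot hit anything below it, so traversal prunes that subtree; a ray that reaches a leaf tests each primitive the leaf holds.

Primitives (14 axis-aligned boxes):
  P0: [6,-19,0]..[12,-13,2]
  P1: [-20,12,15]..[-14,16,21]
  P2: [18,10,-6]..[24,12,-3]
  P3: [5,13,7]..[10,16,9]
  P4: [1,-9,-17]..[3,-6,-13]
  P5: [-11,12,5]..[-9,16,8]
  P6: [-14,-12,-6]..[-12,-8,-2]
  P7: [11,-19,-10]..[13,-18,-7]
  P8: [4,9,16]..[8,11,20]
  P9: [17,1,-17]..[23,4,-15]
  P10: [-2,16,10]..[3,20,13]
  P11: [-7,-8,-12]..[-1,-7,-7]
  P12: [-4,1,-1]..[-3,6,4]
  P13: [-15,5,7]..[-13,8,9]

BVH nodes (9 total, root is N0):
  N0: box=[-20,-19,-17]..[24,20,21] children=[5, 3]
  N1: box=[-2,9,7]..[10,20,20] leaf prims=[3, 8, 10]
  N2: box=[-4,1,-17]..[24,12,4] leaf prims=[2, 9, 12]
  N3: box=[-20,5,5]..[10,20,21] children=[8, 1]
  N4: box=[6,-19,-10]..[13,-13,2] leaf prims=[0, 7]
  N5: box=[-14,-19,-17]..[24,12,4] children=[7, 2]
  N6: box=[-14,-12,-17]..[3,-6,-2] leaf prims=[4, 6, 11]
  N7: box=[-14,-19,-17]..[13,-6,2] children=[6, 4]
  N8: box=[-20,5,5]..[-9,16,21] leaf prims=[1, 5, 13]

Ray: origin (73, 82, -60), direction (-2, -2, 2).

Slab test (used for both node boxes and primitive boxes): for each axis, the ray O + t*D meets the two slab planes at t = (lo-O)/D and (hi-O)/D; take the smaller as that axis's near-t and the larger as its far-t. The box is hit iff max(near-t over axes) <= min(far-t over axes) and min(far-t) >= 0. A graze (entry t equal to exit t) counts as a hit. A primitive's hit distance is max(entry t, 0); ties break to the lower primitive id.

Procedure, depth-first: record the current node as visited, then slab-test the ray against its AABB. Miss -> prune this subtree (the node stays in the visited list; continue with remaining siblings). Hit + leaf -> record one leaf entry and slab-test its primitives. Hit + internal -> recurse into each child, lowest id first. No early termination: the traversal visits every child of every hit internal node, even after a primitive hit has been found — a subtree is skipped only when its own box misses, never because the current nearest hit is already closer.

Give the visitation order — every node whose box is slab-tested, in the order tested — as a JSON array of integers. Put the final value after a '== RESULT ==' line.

Traverse from the root:
N0 x:[49/2,93/2] y:[31,101/2] z:[43/2,81/2] -> hit [31,81/2], descend [3, 5]
  N3 x:[63/2,93/2] y:[31,77/2] z:[65/2,81/2] -> hit [65/2,77/2], descend [1, 8]
    N1 x:[63/2,75/2] y:[31,73/2] z:[67/2,40] -> hit [67/2,73/2] leaf, test {P3@t=67/2, P8(miss), P10(miss)}
    N8 x:[41,93/2] y:[33,77/2] z:[65/2,81/2] -> miss, prune
  N5 x:[49/2,87/2] y:[35,101/2] z:[43/2,32] -> miss, prune

order=[0, 3, 1, 8, 5]  |boxes|=5  |leaves|=1  hit=P3

== RESULT ==
[0, 3, 1, 8, 5]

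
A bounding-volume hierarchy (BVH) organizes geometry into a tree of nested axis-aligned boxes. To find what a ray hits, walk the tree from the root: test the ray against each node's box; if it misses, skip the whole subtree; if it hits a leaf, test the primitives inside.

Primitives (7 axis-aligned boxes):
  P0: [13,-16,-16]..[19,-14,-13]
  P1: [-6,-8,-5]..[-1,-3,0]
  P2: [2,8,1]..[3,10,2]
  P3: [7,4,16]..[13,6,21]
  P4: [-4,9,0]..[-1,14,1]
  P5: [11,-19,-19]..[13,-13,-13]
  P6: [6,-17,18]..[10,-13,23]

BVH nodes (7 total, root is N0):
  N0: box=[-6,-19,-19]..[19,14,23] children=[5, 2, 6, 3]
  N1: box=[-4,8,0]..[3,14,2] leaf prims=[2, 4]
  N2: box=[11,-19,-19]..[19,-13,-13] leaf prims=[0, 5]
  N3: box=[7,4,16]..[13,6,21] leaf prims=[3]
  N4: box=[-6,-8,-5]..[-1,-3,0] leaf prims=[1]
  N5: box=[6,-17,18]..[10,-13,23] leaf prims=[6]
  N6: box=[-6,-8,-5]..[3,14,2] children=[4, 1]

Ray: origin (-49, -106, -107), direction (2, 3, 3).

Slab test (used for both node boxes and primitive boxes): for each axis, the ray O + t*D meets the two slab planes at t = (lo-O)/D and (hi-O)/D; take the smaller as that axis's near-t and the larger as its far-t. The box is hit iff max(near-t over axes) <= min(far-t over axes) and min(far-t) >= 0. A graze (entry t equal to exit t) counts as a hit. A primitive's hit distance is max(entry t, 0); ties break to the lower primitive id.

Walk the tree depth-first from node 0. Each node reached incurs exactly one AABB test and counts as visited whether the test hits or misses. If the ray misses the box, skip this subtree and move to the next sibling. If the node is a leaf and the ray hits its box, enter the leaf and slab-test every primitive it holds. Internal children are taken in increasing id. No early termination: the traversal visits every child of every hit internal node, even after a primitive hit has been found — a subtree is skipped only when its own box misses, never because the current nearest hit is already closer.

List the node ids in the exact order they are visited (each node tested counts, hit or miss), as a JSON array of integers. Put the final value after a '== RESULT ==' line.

Walk:
N0 x:[43/2,34] y:[29,40] z:[88/3,130/3] -> hit [88/3,34], descend [2, 3, 5, 6]
  N2 x:[30,34] y:[29,31] z:[88/3,94/3] -> hit [30,31] leaf, test {P0(miss), P5@t=30}
  N3 x:[28,31] y:[110/3,112/3] z:[41,128/3] -> miss, prune
  N5 x:[55/2,59/2] y:[89/3,31] z:[125/3,130/3] -> miss, prune
  N6 x:[43/2,26] y:[98/3,40] z:[34,109/3] -> miss, prune

order=[0, 2, 3, 5, 6]  |boxes|=5  |leaves|=1  hit=P5

== RESULT ==
[0, 2, 3, 5, 6]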